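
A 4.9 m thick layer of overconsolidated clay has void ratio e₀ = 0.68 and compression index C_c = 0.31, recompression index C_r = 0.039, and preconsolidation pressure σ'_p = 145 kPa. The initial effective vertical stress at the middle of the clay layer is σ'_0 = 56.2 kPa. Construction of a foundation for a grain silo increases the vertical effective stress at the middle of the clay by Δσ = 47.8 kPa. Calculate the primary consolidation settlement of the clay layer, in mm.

S_c ≈ 30.4 mm

Final effective stress: σ'_f = 56.2 + 47.8 = 104 kPa.
σ'_f = 104 ≤ σ'_p = 145 kPa, so the clay remains overconsolidated and only the recompression index applies:
S_c = C_r·H/(1+e₀)·log₁₀(σ'_f/σ'_0) = 0.039×4.9/1.68×log₁₀(104/56.2)
    = 0.11375 × 0.2673 = 0.03041 m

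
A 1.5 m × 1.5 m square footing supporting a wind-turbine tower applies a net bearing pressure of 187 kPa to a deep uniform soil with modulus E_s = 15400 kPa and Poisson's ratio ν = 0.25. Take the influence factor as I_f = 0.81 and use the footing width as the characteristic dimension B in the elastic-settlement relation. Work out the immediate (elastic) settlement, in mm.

S_e ≈ 13.8 mm

Immediate (elastic) settlement: S_e = q·B·(1−ν²)/E_s · I_f.
S_e = 187 × 1.5 × (1 − 0.25²) / 15400 × 0.81
    = 187 × 1.5 × 0.9375 / 15400 × 0.81
    = 0.01383 m = 13.83 mm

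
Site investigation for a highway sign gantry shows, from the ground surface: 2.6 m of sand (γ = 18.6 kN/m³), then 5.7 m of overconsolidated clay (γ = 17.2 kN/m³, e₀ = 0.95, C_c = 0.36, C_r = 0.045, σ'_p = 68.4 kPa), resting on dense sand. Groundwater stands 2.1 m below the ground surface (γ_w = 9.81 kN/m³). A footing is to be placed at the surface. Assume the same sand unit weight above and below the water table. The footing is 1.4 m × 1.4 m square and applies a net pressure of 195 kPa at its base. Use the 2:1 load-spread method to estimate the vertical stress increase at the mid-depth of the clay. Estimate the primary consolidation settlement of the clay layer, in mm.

Mid-depth of clay below the ground surface: z = 2.6 + 5.7/2 = 5.45 m.
Total vertical stress at mid-clay: σ_v = 18.6×2.6 + 17.2×2.85 = 97.38 kPa.
Pore pressure: u = 9.81×(5.45 − 2.1) = 32.864 kPa.
Initial effective stress: σ'_0 = σ_v − u = 97.38 − 32.864 = 64.516 kPa.
Stress increase at mid-clay by the 2:1 spreading method:
Δσ = qBL/((B+z)(L+z)) = 195×1.4×1.4/((1.4+5.45)(1.4+5.45)) = 8.1453 kPa
Final effective stress: σ'_f = 64.516 + 8.1453 = 72.661 kPa.
σ'_f = 72.661 > σ'_p = 68.4 kPa, so the stress path crosses the preconsolidation pressure — recompression up to σ'_p, then virgin compression beyond:
S_c = H/(1+e₀)·[C_r·log₁₀(σ'_p/σ'_0) + C_c·log₁₀(σ'_f/σ'_p)]
    = 5.7/1.95 × [0.045×log₁₀(68.4/64.516) + 0.36×log₁₀(72.661/68.4)]
    = 2.9231 × [0.0011425 + 0.0094483] = 0.03096 m

S_c ≈ 31 mm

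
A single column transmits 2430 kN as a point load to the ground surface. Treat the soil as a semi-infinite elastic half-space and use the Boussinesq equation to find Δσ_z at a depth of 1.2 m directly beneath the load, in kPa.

Δσ_z ≈ 806 kPa

Boussinesq vertical stress below a point load on an elastic half-space:
Δσ_z = 3P/(2πz²) · [1 + (r/z)²]^(−5/2)
r/z = 0/1.2 = 0; [1+(r/z)²]^(−5/2) = 1.
Δσ_z = 3×2430/(2π×1.2²) × 1 = 805.72 × 1 = 805.7 kPa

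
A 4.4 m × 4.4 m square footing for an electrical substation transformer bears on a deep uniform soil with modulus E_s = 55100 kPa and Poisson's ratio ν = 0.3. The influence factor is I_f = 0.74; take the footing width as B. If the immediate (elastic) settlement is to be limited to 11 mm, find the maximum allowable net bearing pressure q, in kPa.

q ≈ 205 kPa

S_e = q·B·(1−ν²)/E_s · I_f  ⇒  q = S_e·E_s / (B·(1−ν²)·I_f).
q = 0.011 × 55100 / (4.4 × 0.91 × 0.74) = 204.6 kPa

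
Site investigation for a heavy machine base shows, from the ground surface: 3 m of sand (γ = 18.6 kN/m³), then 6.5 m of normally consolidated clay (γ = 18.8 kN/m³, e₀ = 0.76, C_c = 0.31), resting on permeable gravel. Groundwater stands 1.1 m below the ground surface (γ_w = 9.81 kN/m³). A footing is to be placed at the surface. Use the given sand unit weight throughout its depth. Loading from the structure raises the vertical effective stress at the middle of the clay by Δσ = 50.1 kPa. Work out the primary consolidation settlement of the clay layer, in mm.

Mid-depth of clay below the ground surface: z = 3 + 6.5/2 = 6.25 m.
Total vertical stress at mid-clay: σ_v = 18.6×3 + 18.8×3.25 = 116.9 kPa.
Pore pressure: u = 9.81×(6.25 − 1.1) = 50.522 kPa.
Initial effective stress: σ'_0 = σ_v − u = 116.9 − 50.522 = 66.378 kPa.
Final effective stress: σ'_f = σ'_0 + Δσ = 66.378 + 50.1 = 116.48 kPa.
Normally consolidated clay, so the full stress increment lies on the virgin compression line:
S_c = C_c·H/(1+e₀)·log₁₀(σ'_f/σ'_0) = 0.31×6.5/(1+0.76)×log₁₀(116.48/66.378)
    = 1.1449 × 0.24423 = 0.2796 m

S_c ≈ 280 mm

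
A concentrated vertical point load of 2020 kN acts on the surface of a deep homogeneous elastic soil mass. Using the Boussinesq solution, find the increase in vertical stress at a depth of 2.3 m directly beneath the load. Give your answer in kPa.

Δσ_z ≈ 182 kPa

Boussinesq vertical stress below a point load on an elastic half-space:
Δσ_z = 3P/(2πz²) · [1 + (r/z)²]^(−5/2)
r/z = 0/2.3 = 0; [1+(r/z)²]^(−5/2) = 1.
Δσ_z = 3×2020/(2π×2.3²) × 1 = 182.32 × 1 = 182.3 kPa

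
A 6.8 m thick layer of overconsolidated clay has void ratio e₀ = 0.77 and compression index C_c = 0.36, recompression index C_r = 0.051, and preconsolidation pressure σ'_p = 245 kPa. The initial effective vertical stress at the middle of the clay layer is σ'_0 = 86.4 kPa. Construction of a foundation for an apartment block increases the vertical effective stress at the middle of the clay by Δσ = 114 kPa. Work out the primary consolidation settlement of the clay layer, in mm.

S_c ≈ 71.6 mm

Final effective stress: σ'_f = 86.4 + 114 = 200.4 kPa.
σ'_f = 200.4 ≤ σ'_p = 245 kPa, so the clay remains overconsolidated and only the recompression index applies:
S_c = C_r·H/(1+e₀)·log₁₀(σ'_f/σ'_0) = 0.051×6.8/1.77×log₁₀(200.4/86.4)
    = 0.19593 × 0.36538 = 0.07159 m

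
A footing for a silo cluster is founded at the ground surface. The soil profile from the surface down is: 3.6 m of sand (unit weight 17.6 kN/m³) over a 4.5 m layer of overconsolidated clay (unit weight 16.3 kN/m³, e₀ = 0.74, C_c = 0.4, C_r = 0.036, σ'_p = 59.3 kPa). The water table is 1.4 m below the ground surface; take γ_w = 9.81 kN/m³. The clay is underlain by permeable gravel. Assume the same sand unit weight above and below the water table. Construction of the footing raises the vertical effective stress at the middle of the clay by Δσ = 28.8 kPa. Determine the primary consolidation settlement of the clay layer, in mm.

Mid-depth of clay below the ground surface: z = 3.6 + 4.5/2 = 5.85 m.
Total vertical stress at mid-clay: σ_v = 17.6×3.6 + 16.3×2.25 = 100.04 kPa.
Pore pressure: u = 9.81×(5.85 − 1.4) = 43.655 kPa.
Initial effective stress: σ'_0 = σ_v − u = 100.04 − 43.655 = 56.385 kPa.
Final effective stress: σ'_f = 56.385 + 28.8 = 85.185 kPa.
σ'_f = 85.185 > σ'_p = 59.3 kPa, so the stress path crosses the preconsolidation pressure — recompression up to σ'_p, then virgin compression beyond:
S_c = H/(1+e₀)·[C_r·log₁₀(σ'_p/σ'_0) + C_c·log₁₀(σ'_f/σ'_p)]
    = 4.5/1.74 × [0.036×log₁₀(59.3/56.385) + 0.4×log₁₀(85.185/59.3)]
    = 2.5862 × [0.00078808 + 0.062923] = 0.1648 m

S_c ≈ 165 mm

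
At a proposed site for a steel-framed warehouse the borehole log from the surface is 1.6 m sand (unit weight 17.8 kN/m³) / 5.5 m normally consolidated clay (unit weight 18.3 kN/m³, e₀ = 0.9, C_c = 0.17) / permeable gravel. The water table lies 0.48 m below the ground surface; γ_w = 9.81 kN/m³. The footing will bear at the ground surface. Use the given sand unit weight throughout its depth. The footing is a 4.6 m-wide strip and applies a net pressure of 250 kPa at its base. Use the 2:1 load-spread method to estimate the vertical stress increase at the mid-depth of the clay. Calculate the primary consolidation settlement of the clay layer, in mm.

S_c ≈ 304 mm

Mid-depth of clay below the ground surface: z = 1.6 + 5.5/2 = 4.35 m.
Total vertical stress at mid-clay: σ_v = 17.8×1.6 + 18.3×2.75 = 78.805 kPa.
Pore pressure: u = 9.81×(4.35 − 0.48) = 37.965 kPa.
Initial effective stress: σ'_0 = σ_v − u = 78.805 − 37.965 = 40.84 kPa.
Stress increase at mid-clay by the 2:1 spreading method:
Δσ = qB/(B+z) = 250×4.6/(4.6+4.35) = 128.49 kPa
Final effective stress: σ'_f = σ'_0 + Δσ = 40.84 + 128.49 = 169.33 kPa.
Normally consolidated clay, so the full stress increment lies on the virgin compression line:
S_c = C_c·H/(1+e₀)·log₁₀(σ'_f/σ'_0) = 0.17×5.5/(1+0.9)×log₁₀(169.33/40.84)
    = 0.49211 × 0.61765 = 0.304 m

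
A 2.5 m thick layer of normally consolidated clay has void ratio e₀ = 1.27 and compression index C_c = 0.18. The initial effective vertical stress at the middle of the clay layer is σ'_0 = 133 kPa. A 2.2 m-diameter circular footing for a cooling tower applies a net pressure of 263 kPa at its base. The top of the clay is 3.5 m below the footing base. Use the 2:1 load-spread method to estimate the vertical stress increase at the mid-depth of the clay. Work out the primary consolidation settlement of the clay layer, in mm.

S_c ≈ 15.6 mm

Mid-depth of clay below the footing base: z = 3.5 + 2.5/2 = 4.75 m.
Stress increase at mid-clay by the 2:1 spreading method:
Δσ ≈ qD²/(D+z)² = 263×2.2²/(2.2+4.75)² = 26.353 kPa
Final effective stress: σ'_f = σ'_0 + Δσ = 133 + 26.353 = 159.35 kPa.
Normally consolidated clay, so the full stress increment lies on the virgin compression line:
S_c = C_c·H/(1+e₀)·log₁₀(σ'_f/σ'_0) = 0.18×2.5/(1+1.27)×log₁₀(159.35/133)
    = 0.19824 × 0.0785 = 0.01556 m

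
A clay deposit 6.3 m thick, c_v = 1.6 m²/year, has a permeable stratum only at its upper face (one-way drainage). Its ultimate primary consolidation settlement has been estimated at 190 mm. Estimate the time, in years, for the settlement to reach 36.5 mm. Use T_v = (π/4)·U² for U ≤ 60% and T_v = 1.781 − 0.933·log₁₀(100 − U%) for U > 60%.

t ≈ 0.719 years

Drainage path length: H_d = H = 6.3 m (single drainage).
U = S(t)/S_ult = 36.5/190 = 0.1921.
U ≤ 60%: T_v = (π/4)·U² = (π/4)×0.19211² = 0.028985.
t = T_v·H_d²/c_v = 0.028985×6.3²/1.6 = 0.719 years.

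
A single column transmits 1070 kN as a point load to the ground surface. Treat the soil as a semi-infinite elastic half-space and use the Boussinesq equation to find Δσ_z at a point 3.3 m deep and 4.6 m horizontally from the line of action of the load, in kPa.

Δσ_z ≈ 3.16 kPa

Boussinesq vertical stress below a point load on an elastic half-space:
Δσ_z = 3P/(2πz²) · [1 + (r/z)²]^(−5/2)
r/z = 4.6/3.3 = 1.3939; [1+(r/z)²]^(−5/2) = 0.067298.
Δσ_z = 3×1070/(2π×3.3²) × 0.067298 = 46.913 × 0.067298 = 3.157 kPa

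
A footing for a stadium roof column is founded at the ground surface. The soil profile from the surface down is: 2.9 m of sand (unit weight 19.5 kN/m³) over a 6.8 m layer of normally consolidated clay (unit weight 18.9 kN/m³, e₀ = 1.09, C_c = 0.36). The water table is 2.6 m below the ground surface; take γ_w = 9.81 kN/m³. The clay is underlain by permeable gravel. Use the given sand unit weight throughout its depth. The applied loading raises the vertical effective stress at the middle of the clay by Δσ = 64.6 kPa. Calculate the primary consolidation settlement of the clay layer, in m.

Mid-depth of clay below the ground surface: z = 2.9 + 6.8/2 = 6.3 m.
Total vertical stress at mid-clay: σ_v = 19.5×2.9 + 18.9×3.4 = 120.81 kPa.
Pore pressure: u = 9.81×(6.3 − 2.6) = 36.297 kPa.
Initial effective stress: σ'_0 = σ_v − u = 120.81 − 36.297 = 84.513 kPa.
Final effective stress: σ'_f = σ'_0 + Δσ = 84.513 + 64.6 = 149.11 kPa.
Normally consolidated clay, so the full stress increment lies on the virgin compression line:
S_c = C_c·H/(1+e₀)·log₁₀(σ'_f/σ'_0) = 0.36×6.8/(1+1.09)×log₁₀(149.11/84.513)
    = 1.1713 × 0.24658 = 0.2888 m

S_c ≈ 0.289 m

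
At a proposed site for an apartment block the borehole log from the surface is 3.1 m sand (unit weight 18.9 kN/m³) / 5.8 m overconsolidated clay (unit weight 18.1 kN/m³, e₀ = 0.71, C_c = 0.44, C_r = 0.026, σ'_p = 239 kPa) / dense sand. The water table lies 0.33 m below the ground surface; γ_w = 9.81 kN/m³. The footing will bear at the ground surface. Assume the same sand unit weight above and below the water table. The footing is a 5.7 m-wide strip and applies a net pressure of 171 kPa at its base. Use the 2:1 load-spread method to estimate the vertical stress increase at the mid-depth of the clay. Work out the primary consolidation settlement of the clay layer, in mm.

Mid-depth of clay below the ground surface: z = 3.1 + 5.8/2 = 6 m.
Total vertical stress at mid-clay: σ_v = 18.9×3.1 + 18.1×2.9 = 111.08 kPa.
Pore pressure: u = 9.81×(6 − 0.33) = 55.623 kPa.
Initial effective stress: σ'_0 = σ_v − u = 111.08 − 55.623 = 55.457 kPa.
Stress increase at mid-clay by the 2:1 spreading method:
Δσ = qB/(B+z) = 171×5.7/(5.7+6) = 83.308 kPa
Final effective stress: σ'_f = 55.457 + 83.308 = 138.77 kPa.
σ'_f = 138.77 ≤ σ'_p = 239 kPa, so the clay remains overconsolidated and only the recompression index applies:
S_c = C_r·H/(1+e₀)·log₁₀(σ'_f/σ'_0) = 0.026×5.8/1.71×log₁₀(138.77/55.457)
    = 0.088187 × 0.39834 = 0.03513 m

S_c ≈ 35.1 mm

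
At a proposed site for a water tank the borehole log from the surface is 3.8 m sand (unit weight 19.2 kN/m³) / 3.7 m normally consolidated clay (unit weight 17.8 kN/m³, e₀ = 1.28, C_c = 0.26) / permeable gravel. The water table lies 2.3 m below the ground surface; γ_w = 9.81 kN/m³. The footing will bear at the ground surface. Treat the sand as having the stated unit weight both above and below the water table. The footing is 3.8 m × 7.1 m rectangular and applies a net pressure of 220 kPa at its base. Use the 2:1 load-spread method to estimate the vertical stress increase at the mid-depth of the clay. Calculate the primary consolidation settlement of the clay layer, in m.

S_c ≈ 0.0945 m

Mid-depth of clay below the ground surface: z = 3.8 + 3.7/2 = 5.65 m.
Total vertical stress at mid-clay: σ_v = 19.2×3.8 + 17.8×1.85 = 105.89 kPa.
Pore pressure: u = 9.81×(5.65 − 2.3) = 32.864 kPa.
Initial effective stress: σ'_0 = σ_v − u = 105.89 − 32.864 = 73.026 kPa.
Stress increase at mid-clay by the 2:1 spreading method:
Δσ = qBL/((B+z)(L+z)) = 220×3.8×7.1/((3.8+5.65)(7.1+5.65)) = 49.263 kPa
Final effective stress: σ'_f = σ'_0 + Δσ = 73.026 + 49.263 = 122.29 kPa.
Normally consolidated clay, so the full stress increment lies on the virgin compression line:
S_c = C_c·H/(1+e₀)·log₁₀(σ'_f/σ'_0) = 0.26×3.7/(1+1.28)×log₁₀(122.29/73.026)
    = 0.42193 × 0.22391 = 0.09447 m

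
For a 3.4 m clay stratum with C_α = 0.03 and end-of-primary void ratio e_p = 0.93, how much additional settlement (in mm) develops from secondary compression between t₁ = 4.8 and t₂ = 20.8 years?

S_s ≈ 33.7 mm

Secondary compression: S_s = C_α·H/(1+e_p)·log₁₀(t₂/t₁)
S_s = 0.03×3.4/(1+0.93)×log₁₀(20.8/4.8)
    = 0.05285 × 0.6368 = 0.03366 m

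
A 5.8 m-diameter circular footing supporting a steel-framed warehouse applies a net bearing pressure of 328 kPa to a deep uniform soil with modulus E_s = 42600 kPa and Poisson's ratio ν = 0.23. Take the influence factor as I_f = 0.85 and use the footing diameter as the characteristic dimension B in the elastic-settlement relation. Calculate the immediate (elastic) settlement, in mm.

Immediate (elastic) settlement: S_e = q·B·(1−ν²)/E_s · I_f.
S_e = 328 × 5.8 × (1 − 0.23²) / 42600 × 0.85
    = 328 × 5.8 × 0.9471 / 42600 × 0.85
    = 0.03595 m = 35.95 mm

S_e ≈ 36 mm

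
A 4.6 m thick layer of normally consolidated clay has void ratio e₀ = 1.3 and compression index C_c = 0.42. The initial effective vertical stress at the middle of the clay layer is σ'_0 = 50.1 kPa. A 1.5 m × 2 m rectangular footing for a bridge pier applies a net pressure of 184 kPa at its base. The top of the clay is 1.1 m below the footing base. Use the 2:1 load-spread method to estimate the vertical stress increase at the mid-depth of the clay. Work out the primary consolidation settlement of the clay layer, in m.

Mid-depth of clay below the footing base: z = 1.1 + 4.6/2 = 3.4 m.
Stress increase at mid-clay by the 2:1 spreading method:
Δσ = qBL/((B+z)(L+z)) = 184×1.5×2/((1.5+3.4)(2+3.4)) = 20.862 kPa
Final effective stress: σ'_f = σ'_0 + Δσ = 50.1 + 20.862 = 70.962 kPa.
Normally consolidated clay, so the full stress increment lies on the virgin compression line:
S_c = C_c·H/(1+e₀)·log₁₀(σ'_f/σ'_0) = 0.42×4.6/(1+1.3)×log₁₀(70.962/50.1)
    = 0.84 × 0.15119 = 0.127 m

S_c ≈ 0.127 m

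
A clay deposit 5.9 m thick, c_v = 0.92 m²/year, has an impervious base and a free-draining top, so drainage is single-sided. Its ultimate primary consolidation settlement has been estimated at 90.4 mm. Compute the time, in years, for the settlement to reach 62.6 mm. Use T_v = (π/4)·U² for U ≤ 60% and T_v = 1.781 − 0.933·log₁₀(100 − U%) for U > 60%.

t ≈ 14.9 years

Drainage path length: H_d = H = 5.9 m (single drainage).
U = S(t)/S_ult = 62.6/90.4 = 0.6925.
U > 60%: T_v = 1.781 − 0.933·log₁₀(100 − 69.248) = 0.39281.
t = T_v·H_d²/c_v = 0.39281×5.9²/0.92 = 14.86 years.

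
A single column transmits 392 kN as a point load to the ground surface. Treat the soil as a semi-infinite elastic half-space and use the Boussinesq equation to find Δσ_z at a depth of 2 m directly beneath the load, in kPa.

Δσ_z ≈ 46.8 kPa

Boussinesq vertical stress below a point load on an elastic half-space:
Δσ_z = 3P/(2πz²) · [1 + (r/z)²]^(−5/2)
r/z = 0/2 = 0; [1+(r/z)²]^(−5/2) = 1.
Δσ_z = 3×392/(2π×2²) × 1 = 46.792 × 1 = 46.79 kPa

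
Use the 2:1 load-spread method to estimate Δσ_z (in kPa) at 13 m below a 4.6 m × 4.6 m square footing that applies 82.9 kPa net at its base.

By the 2:1 method the load spreads at 1 horizontal : 2 vertical, so at depth z the loaded area has grown by z in each plan dimension:
Δσ = qBL/((B+z)(L+z)) = 82.9×4.6×4.6/((4.6+13)(4.6+13)) = 5.663 kPa

Δσ_z ≈ 5.66 kPa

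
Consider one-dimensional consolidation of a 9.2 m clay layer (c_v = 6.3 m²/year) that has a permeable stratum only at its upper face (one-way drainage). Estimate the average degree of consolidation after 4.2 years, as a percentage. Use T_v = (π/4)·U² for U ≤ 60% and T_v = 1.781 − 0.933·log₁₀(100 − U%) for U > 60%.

U ≈ 62.5 %

Drainage path length: H_d = H = 9.2 m (single drainage).
T_v = c_v·t/H_d² = 6.3×4.2/9.2² = 0.31262.
T_v = 0.31262 corresponds to the U > 60% branch:
U = 1 − 10^((1.781 − T_v)/0.933)/100 = 0.6252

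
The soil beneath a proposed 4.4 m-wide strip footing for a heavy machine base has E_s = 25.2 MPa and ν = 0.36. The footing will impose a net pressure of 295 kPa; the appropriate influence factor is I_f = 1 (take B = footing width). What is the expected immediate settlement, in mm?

Immediate (elastic) settlement: S_e = q·B·(1−ν²)/E_s · I_f.
E_s = 25.2 MPa = 25200 kPa.
S_e = 295 × 4.4 × (1 − 0.36²) / 25200 × 1
    = 295 × 4.4 × 0.8704 / 25200 × 1
    = 0.04483 m = 44.83 mm

S_e ≈ 44.8 mm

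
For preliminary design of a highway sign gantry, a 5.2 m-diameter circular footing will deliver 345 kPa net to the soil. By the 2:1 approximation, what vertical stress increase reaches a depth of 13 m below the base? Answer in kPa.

Δσ_z ≈ 28.2 kPa

By the 2:1 method the load spreads at 1 horizontal : 2 vertical, so at depth z the loaded area has grown by z in each plan dimension:
Δσ ≈ qD²/(D+z)² = 345×5.2²/(5.2+13)² = 28.163 kPa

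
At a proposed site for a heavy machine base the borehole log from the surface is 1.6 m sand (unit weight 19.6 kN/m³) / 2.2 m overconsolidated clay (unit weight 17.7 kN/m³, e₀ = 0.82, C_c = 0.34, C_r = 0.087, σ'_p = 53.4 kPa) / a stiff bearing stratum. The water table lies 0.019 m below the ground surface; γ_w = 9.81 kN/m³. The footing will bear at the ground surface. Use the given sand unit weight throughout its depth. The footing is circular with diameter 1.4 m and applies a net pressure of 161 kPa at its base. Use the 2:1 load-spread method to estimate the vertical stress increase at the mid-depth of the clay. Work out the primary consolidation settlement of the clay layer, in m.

S_c ≈ 0.026 m

Mid-depth of clay below the ground surface: z = 1.6 + 2.2/2 = 2.7 m.
Total vertical stress at mid-clay: σ_v = 19.6×1.6 + 17.7×1.1 = 50.83 kPa.
Pore pressure: u = 9.81×(2.7 − 0.019) = 26.301 kPa.
Initial effective stress: σ'_0 = σ_v − u = 50.83 − 26.301 = 24.529 kPa.
Stress increase at mid-clay by the 2:1 spreading method:
Δσ ≈ qD²/(D+z)² = 161×1.4²/(1.4+2.7)² = 18.772 kPa
Final effective stress: σ'_f = 24.529 + 18.772 = 43.301 kPa.
σ'_f = 43.301 ≤ σ'_p = 53.4 kPa, so the clay remains overconsolidated and only the recompression index applies:
S_c = C_r·H/(1+e₀)·log₁₀(σ'_f/σ'_0) = 0.087×2.2/1.82×log₁₀(43.301/24.529)
    = 0.10517 × 0.24682 = 0.02596 m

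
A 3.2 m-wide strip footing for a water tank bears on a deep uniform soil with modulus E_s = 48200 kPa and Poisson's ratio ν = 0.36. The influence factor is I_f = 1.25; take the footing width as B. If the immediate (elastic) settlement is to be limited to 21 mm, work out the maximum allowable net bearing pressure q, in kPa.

q ≈ 291 kPa

S_e = q·B·(1−ν²)/E_s · I_f  ⇒  q = S_e·E_s / (B·(1−ν²)·I_f).
q = 0.021 × 48200 / (3.2 × 0.8704 × 1.25) = 290.7 kPa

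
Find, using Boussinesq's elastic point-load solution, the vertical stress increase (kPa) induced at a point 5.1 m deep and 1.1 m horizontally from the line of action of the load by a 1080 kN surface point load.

Boussinesq vertical stress below a point load on an elastic half-space:
Δσ_z = 3P/(2πz²) · [1 + (r/z)²]^(−5/2)
r/z = 1.1/5.1 = 0.21569; [1+(r/z)²]^(−5/2) = 0.89255.
Δσ_z = 3×1080/(2π×5.1²) × 0.89255 = 19.826 × 0.89255 = 17.7 kPa

Δσ_z ≈ 17.7 kPa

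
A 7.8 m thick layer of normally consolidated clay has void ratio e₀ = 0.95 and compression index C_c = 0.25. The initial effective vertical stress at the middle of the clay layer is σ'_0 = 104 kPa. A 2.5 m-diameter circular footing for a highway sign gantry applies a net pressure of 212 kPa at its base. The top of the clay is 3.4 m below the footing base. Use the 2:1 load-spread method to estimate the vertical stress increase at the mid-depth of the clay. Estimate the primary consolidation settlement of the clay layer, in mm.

Mid-depth of clay below the footing base: z = 3.4 + 7.8/2 = 7.3 m.
Stress increase at mid-clay by the 2:1 spreading method:
Δσ ≈ qD²/(D+z)² = 212×2.5²/(2.5+7.3)² = 13.796 kPa
Final effective stress: σ'_f = σ'_0 + Δσ = 104 + 13.796 = 117.8 kPa.
Normally consolidated clay, so the full stress increment lies on the virgin compression line:
S_c = C_c·H/(1+e₀)·log₁₀(σ'_f/σ'_0) = 0.25×7.8/(1+0.95)×log₁₀(117.8/104)
    = 1 × 0.054112 = 0.05411 m

S_c ≈ 54.1 mm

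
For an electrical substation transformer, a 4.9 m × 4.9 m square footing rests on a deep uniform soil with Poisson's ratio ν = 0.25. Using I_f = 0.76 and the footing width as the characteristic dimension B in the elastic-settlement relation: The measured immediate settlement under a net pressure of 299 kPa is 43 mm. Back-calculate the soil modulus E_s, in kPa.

S_e = q·B·(1−ν²)/E_s · I_f  ⇒  E_s = q·B·(1−ν²)·I_f / S_e.
E_s = 299 × 4.9 × 0.9375 × 0.76 / 0.043 = 24280 kPa

E_s ≈ 24300 kPa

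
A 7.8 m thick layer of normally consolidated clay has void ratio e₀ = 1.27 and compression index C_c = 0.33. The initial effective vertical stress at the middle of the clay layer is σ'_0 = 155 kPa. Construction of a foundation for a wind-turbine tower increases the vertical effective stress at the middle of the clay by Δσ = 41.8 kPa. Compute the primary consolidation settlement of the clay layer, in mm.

S_c ≈ 118 mm

Final effective stress: σ'_f = σ'_0 + Δσ = 155 + 41.8 = 196.8 kPa.
Normally consolidated clay, so the full stress increment lies on the virgin compression line:
S_c = C_c·H/(1+e₀)·log₁₀(σ'_f/σ'_0) = 0.33×7.8/(1+1.27)×log₁₀(196.8/155)
    = 1.1339 × 0.10369 = 0.1176 m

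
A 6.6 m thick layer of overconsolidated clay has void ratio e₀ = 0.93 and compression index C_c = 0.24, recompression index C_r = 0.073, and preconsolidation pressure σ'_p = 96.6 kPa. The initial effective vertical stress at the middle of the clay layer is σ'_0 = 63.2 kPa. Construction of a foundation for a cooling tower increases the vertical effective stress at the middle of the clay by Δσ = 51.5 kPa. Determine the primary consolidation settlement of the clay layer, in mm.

Final effective stress: σ'_f = 63.2 + 51.5 = 114.7 kPa.
σ'_f = 114.7 > σ'_p = 96.6 kPa, so the stress path crosses the preconsolidation pressure — recompression up to σ'_p, then virgin compression beyond:
S_c = H/(1+e₀)·[C_r·log₁₀(σ'_p/σ'_0) + C_c·log₁₀(σ'_f/σ'_p)]
    = 6.6/1.93 × [0.073×log₁₀(96.6/63.2) + 0.24×log₁₀(114.7/96.6)]
    = 3.4197 × [0.013451 + 0.017901] = 0.1072 m

S_c ≈ 107 mm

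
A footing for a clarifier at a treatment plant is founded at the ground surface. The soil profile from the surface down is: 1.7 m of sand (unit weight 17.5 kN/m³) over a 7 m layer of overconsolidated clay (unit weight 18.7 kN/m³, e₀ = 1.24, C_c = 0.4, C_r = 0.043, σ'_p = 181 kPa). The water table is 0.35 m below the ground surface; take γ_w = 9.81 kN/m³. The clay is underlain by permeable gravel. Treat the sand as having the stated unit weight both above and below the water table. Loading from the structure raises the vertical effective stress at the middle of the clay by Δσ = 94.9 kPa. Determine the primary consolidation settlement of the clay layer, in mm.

S_c ≈ 64 mm

Mid-depth of clay below the ground surface: z = 1.7 + 7/2 = 5.2 m.
Total vertical stress at mid-clay: σ_v = 17.5×1.7 + 18.7×3.5 = 95.2 kPa.
Pore pressure: u = 9.81×(5.2 − 0.35) = 47.578 kPa.
Initial effective stress: σ'_0 = σ_v − u = 95.2 − 47.578 = 47.622 kPa.
Final effective stress: σ'_f = 47.622 + 94.9 = 142.52 kPa.
σ'_f = 142.52 ≤ σ'_p = 181 kPa, so the clay remains overconsolidated and only the recompression index applies:
S_c = C_r·H/(1+e₀)·log₁₀(σ'_f/σ'_0) = 0.043×7/2.24×log₁₀(142.52/47.622)
    = 0.13437 × 0.47607 = 0.06397 m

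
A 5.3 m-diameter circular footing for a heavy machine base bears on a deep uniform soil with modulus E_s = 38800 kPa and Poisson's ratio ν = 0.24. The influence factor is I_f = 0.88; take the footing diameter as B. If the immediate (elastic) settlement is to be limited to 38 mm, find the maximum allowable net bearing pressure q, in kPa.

q ≈ 335 kPa

S_e = q·B·(1−ν²)/E_s · I_f  ⇒  q = S_e·E_s / (B·(1−ν²)·I_f).
q = 0.038 × 38800 / (5.3 × 0.9424 × 0.88) = 335.4 kPa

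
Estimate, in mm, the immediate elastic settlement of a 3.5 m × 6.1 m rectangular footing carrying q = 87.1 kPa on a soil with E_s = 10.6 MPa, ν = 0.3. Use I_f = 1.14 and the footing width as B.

Immediate (elastic) settlement: S_e = q·B·(1−ν²)/E_s · I_f.
E_s = 10.6 MPa = 10600 kPa.
S_e = 87.1 × 3.5 × (1 − 0.3²) / 10600 × 1.14
    = 87.1 × 3.5 × 0.91 / 10600 × 1.14
    = 0.02984 m = 29.84 mm

S_e ≈ 29.8 mm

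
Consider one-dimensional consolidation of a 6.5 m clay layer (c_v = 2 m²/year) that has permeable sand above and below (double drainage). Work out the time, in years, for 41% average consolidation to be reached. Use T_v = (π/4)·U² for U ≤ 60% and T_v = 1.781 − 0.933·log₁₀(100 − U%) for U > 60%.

t ≈ 0.697 years

Drainage path length: H_d = H/2 = 3.25 m (double drainage).
U ≤ 60%: T_v = (π/4)·U² = (π/4)×0.41² = 0.13203.
t = T_v·H_d²/c_v = 0.13203×3.25²/2 = 0.6973 years.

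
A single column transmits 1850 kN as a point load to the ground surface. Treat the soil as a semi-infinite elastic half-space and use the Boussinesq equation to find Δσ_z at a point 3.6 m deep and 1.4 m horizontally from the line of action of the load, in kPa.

Δσ_z ≈ 47.9 kPa

Boussinesq vertical stress below a point load on an elastic half-space:
Δσ_z = 3P/(2πz²) · [1 + (r/z)²]^(−5/2)
r/z = 1.4/3.6 = 0.38889; [1+(r/z)²]^(−5/2) = 0.70322.
Δσ_z = 3×1850/(2π×3.6²) × 0.70322 = 68.157 × 0.70322 = 47.93 kPa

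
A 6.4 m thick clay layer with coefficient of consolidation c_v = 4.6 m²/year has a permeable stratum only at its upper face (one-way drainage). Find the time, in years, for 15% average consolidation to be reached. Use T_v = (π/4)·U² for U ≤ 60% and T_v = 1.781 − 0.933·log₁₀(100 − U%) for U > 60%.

t ≈ 0.157 years

Drainage path length: H_d = H = 6.4 m (single drainage).
U ≤ 60%: T_v = (π/4)·U² = (π/4)×0.15² = 0.017671.
t = T_v·H_d²/c_v = 0.017671×6.4²/4.6 = 0.1573 years.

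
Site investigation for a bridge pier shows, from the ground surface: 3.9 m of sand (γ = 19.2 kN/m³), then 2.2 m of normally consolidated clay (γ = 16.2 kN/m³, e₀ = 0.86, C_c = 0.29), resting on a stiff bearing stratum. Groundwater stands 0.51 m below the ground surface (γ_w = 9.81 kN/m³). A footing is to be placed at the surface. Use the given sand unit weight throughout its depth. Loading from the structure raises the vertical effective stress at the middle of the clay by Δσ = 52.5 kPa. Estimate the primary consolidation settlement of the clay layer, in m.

S_c ≈ 0.109 m

Mid-depth of clay below the ground surface: z = 3.9 + 2.2/2 = 5 m.
Total vertical stress at mid-clay: σ_v = 19.2×3.9 + 16.2×1.1 = 92.7 kPa.
Pore pressure: u = 9.81×(5 − 0.51) = 44.047 kPa.
Initial effective stress: σ'_0 = σ_v − u = 92.7 − 44.047 = 48.653 kPa.
Final effective stress: σ'_f = σ'_0 + Δσ = 48.653 + 52.5 = 101.15 kPa.
Normally consolidated clay, so the full stress increment lies on the virgin compression line:
S_c = C_c·H/(1+e₀)·log₁₀(σ'_f/σ'_0) = 0.29×2.2/(1+0.86)×log₁₀(101.15/48.653)
    = 0.34301 × 0.31786 = 0.109 m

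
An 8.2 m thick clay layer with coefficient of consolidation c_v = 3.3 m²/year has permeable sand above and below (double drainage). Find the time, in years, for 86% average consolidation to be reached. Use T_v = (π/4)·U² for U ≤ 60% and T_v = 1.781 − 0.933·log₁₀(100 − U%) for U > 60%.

Drainage path length: H_d = H/2 = 4.1 m (double drainage).
U > 60%: T_v = 1.781 − 0.933·log₁₀(100 − 86) = 0.71166.
t = T_v·H_d²/c_v = 0.71166×4.1²/3.3 = 3.625 years.

t ≈ 3.63 years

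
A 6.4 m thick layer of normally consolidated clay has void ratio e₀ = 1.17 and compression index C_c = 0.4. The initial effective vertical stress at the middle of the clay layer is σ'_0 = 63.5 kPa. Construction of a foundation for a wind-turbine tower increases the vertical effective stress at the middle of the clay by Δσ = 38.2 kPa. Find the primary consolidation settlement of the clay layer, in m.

S_c ≈ 0.241 m

Final effective stress: σ'_f = σ'_0 + Δσ = 63.5 + 38.2 = 101.7 kPa.
Normally consolidated clay, so the full stress increment lies on the virgin compression line:
S_c = C_c·H/(1+e₀)·log₁₀(σ'_f/σ'_0) = 0.4×6.4/(1+1.17)×log₁₀(101.7/63.5)
    = 1.1797 × 0.20455 = 0.2413 m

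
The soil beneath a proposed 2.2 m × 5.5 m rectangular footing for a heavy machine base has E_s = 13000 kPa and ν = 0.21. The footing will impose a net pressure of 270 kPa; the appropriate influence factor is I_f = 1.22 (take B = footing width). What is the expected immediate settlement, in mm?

Immediate (elastic) settlement: S_e = q·B·(1−ν²)/E_s · I_f.
S_e = 270 × 2.2 × (1 − 0.21²) / 13000 × 1.22
    = 270 × 2.2 × 0.9559 / 13000 × 1.22
    = 0.05329 m = 53.29 mm

S_e ≈ 53.3 mm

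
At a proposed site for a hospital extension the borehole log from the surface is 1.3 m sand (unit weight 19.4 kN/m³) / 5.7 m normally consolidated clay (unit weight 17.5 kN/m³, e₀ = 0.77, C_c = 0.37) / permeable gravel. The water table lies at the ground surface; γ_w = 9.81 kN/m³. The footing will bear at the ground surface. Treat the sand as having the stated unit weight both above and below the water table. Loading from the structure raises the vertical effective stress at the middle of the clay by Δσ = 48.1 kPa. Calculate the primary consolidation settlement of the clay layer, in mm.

S_c ≈ 453 mm

Mid-depth of clay below the ground surface: z = 1.3 + 5.7/2 = 4.15 m.
Total vertical stress at mid-clay: σ_v = 19.4×1.3 + 17.5×2.85 = 75.095 kPa.
Pore pressure: u = 9.81×(4.15 − 0) = 40.712 kPa.
Initial effective stress: σ'_0 = σ_v − u = 75.095 − 40.712 = 34.383 kPa.
Final effective stress: σ'_f = σ'_0 + Δσ = 34.383 + 48.1 = 82.483 kPa.
Normally consolidated clay, so the full stress increment lies on the virgin compression line:
S_c = C_c·H/(1+e₀)·log₁₀(σ'_f/σ'_0) = 0.37×5.7/(1+0.77)×log₁₀(82.483/34.383)
    = 1.1915 × 0.38002 = 0.4528 m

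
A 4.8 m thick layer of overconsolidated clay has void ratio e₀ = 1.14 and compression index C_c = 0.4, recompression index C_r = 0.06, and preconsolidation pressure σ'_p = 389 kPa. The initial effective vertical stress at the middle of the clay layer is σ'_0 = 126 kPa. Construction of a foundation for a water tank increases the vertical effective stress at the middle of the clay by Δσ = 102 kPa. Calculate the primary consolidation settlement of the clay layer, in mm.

Final effective stress: σ'_f = 126 + 102 = 228 kPa.
σ'_f = 228 ≤ σ'_p = 389 kPa, so the clay remains overconsolidated and only the recompression index applies:
S_c = C_r·H/(1+e₀)·log₁₀(σ'_f/σ'_0) = 0.06×4.8/2.14×log₁₀(228/126)
    = 0.13458 × 0.25756 = 0.03466 m

S_c ≈ 34.7 mm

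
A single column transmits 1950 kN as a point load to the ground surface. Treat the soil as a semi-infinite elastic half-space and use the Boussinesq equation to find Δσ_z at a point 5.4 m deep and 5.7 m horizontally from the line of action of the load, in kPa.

Boussinesq vertical stress below a point load on an elastic half-space:
Δσ_z = 3P/(2πz²) · [1 + (r/z)²]^(−5/2)
r/z = 5.7/5.4 = 1.0556; [1+(r/z)²]^(−5/2) = 0.15386.
Δσ_z = 3×1950/(2π×5.4²) × 0.15386 = 31.929 × 0.15386 = 4.913 kPa

Δσ_z ≈ 4.91 kPa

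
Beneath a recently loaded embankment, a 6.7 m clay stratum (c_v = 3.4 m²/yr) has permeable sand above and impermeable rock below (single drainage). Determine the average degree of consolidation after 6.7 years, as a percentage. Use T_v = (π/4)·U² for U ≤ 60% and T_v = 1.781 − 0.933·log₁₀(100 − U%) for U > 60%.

U ≈ 76.8 %

Drainage path length: H_d = H = 6.7 m (single drainage).
T_v = c_v·t/H_d² = 3.4×6.7/6.7² = 0.50746.
T_v = 0.50746 corresponds to the U > 60% branch:
U = 1 − 10^((1.781 − T_v)/0.933)/100 = 0.7683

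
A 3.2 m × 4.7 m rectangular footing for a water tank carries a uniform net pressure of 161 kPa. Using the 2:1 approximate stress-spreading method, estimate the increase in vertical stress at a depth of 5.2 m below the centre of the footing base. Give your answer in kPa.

Δσ_z ≈ 29.1 kPa

By the 2:1 method the load spreads at 1 horizontal : 2 vertical, so at depth z the loaded area has grown by z in each plan dimension:
Δσ = qBL/((B+z)(L+z)) = 161×3.2×4.7/((3.2+5.2)(4.7+5.2)) = 29.118 kPa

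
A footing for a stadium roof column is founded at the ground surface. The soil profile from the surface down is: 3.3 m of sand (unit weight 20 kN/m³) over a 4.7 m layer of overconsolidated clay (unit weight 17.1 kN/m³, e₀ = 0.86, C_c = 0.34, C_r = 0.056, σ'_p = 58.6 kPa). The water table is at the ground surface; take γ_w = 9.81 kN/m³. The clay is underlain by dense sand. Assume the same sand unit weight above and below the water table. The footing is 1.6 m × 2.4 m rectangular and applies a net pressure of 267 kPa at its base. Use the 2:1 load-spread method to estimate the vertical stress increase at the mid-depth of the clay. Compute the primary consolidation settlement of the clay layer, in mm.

S_c ≈ 66.1 mm

Mid-depth of clay below the ground surface: z = 3.3 + 4.7/2 = 5.65 m.
Total vertical stress at mid-clay: σ_v = 20×3.3 + 17.1×2.35 = 106.19 kPa.
Pore pressure: u = 9.81×(5.65 − 0) = 55.427 kPa.
Initial effective stress: σ'_0 = σ_v − u = 106.19 − 55.427 = 50.763 kPa.
Stress increase at mid-clay by the 2:1 spreading method:
Δσ = qBL/((B+z)(L+z)) = 267×1.6×2.4/((1.6+5.65)(2.4+5.65)) = 17.567 kPa
Final effective stress: σ'_f = 50.763 + 17.567 = 68.33 kPa.
σ'_f = 68.33 > σ'_p = 58.6 kPa, so the stress path crosses the preconsolidation pressure — recompression up to σ'_p, then virgin compression beyond:
S_c = H/(1+e₀)·[C_r·log₁₀(σ'_p/σ'_0) + C_c·log₁₀(σ'_f/σ'_p)]
    = 4.7/1.86 × [0.056×log₁₀(58.6/50.763) + 0.34×log₁₀(68.33/58.6)]
    = 2.5269 × [0.0034916 + 0.022683] = 0.06614 m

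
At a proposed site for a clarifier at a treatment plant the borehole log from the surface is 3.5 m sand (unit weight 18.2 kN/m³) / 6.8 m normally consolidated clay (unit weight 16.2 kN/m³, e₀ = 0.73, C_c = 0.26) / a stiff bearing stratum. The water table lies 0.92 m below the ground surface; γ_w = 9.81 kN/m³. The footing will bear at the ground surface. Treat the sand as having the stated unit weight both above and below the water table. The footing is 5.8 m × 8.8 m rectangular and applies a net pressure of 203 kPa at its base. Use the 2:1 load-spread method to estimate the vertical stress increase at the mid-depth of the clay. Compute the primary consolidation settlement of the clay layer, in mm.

Mid-depth of clay below the ground surface: z = 3.5 + 6.8/2 = 6.9 m.
Total vertical stress at mid-clay: σ_v = 18.2×3.5 + 16.2×3.4 = 118.78 kPa.
Pore pressure: u = 9.81×(6.9 − 0.92) = 58.664 kPa.
Initial effective stress: σ'_0 = σ_v − u = 118.78 − 58.664 = 60.116 kPa.
Stress increase at mid-clay by the 2:1 spreading method:
Δσ = qBL/((B+z)(L+z)) = 203×5.8×8.8/((5.8+6.9)(8.8+6.9)) = 51.964 kPa
Final effective stress: σ'_f = σ'_0 + Δσ = 60.116 + 51.964 = 112.08 kPa.
Normally consolidated clay, so the full stress increment lies on the virgin compression line:
S_c = C_c·H/(1+e₀)·log₁₀(σ'_f/σ'_0) = 0.26×6.8/(1+0.73)×log₁₀(112.08/60.116)
    = 1.022 × 0.27054 = 0.2765 m

S_c ≈ 276 mm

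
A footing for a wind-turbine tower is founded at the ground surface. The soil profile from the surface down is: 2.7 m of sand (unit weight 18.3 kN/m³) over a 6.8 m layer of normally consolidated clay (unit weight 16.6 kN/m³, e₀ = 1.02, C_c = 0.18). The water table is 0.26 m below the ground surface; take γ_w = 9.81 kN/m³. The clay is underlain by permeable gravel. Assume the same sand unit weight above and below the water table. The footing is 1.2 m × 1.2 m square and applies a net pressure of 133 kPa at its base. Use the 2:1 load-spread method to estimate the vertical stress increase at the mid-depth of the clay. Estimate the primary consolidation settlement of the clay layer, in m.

Mid-depth of clay below the ground surface: z = 2.7 + 6.8/2 = 6.1 m.
Total vertical stress at mid-clay: σ_v = 18.3×2.7 + 16.6×3.4 = 105.85 kPa.
Pore pressure: u = 9.81×(6.1 − 0.26) = 57.29 kPa.
Initial effective stress: σ'_0 = σ_v − u = 105.85 − 57.29 = 48.56 kPa.
Stress increase at mid-clay by the 2:1 spreading method:
Δσ = qBL/((B+z)(L+z)) = 133×1.2×1.2/((1.2+6.1)(1.2+6.1)) = 3.5939 kPa
Final effective stress: σ'_f = σ'_0 + Δσ = 48.56 + 3.5939 = 52.154 kPa.
Normally consolidated clay, so the full stress increment lies on the virgin compression line:
S_c = C_c·H/(1+e₀)·log₁₀(σ'_f/σ'_0) = 0.18×6.8/(1+1.02)×log₁₀(52.154/48.56)
    = 0.60594 × 0.031009 = 0.01879 m

S_c ≈ 0.0188 m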